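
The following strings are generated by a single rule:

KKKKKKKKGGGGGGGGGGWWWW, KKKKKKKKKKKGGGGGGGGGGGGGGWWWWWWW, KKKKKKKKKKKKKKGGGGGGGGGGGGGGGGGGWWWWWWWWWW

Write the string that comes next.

Each string has the form K^{3n+2} G^{4n+2} W^{3n-2}, where the shown terms are n = 2, 3, 4.
Setting n = 5 gives 17, 22, 13 characters in each block.

KKKKKKKKKKKKKKKKKGGGGGGGGGGGGGGGGGGGGGGWWWWWWWWWWWWW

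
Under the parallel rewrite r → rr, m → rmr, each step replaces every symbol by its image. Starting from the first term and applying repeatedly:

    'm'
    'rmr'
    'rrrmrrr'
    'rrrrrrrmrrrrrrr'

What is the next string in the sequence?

Rewriting the 15 symbols of rrrrrrrmrrrrrrr one by one yields rr rr rr rr rr rr rr rmr rr rr rr rr rr rr rr; concatenated:

rrrrrrrrrrrrrrrmrrrrrrrrrrrrrrr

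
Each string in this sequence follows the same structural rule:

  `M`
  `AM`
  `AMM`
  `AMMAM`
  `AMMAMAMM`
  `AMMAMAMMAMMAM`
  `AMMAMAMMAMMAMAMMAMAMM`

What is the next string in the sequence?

Each term (from the third on) is the previous term followed by the one before it: term 3 = AM·M = AMM.
So term 8 is AMMAMAMMAMMAMAMMAMAMM·AMMAMAMMAMMAM.

AMMAMAMMAMMAMAMMAMAMMAMMAMAMMAMMAM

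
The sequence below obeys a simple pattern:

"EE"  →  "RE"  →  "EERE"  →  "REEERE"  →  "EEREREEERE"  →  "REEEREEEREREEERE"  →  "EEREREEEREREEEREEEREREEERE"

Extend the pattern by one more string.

REEEREEEREREEEREEEREREEEREREEEREEEREREEERE

This is a Fibonacci-style word recurrence s(k) = s(k−2)·s(k−1): e.g. EE·RE = EERE.
So term 8 is REEEREEEREREEERE·EEREREEEREREEEREEEREREEERE.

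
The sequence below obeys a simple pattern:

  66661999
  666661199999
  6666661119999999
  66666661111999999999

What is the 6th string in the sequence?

Each string has the form 6^{n+2} 1^{n-1} 9^{2n-1}, where the shown terms are n = 2, 3, 4, 5.
For term 6, n = 7, so the run lengths are 9, 6, 13.

6666666661111119999999999999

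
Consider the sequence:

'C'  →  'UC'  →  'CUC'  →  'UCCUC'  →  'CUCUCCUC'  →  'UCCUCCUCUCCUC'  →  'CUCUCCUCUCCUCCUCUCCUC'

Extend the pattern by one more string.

From term 3 onward, concatenate the second-to-last term with the last: C·UC = CUC, UC·CUC = UCCUC, …
So term 8 is UCCUCCUCUCCUC·CUCUCCUCUCCUCCUCUCCUC.

UCCUCCUCUCCUCCUCUCCUCUCCUCCUCUCCUC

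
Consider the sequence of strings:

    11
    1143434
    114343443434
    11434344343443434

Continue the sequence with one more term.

The strings grow by a fixed suffix 43434 each time.
So the next term is 11434344343443434·43434.

1143434434344343443434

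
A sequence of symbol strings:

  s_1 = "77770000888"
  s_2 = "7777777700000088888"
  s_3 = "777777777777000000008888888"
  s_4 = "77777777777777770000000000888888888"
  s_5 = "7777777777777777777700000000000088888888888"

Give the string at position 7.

Reading off run lengths: 7 runs 4, 8, 12, 16, 20; 0 runs 4, 6, 8, 10, 12; 8 runs 3, 5, 7, 9, 11 — each is linear in n (n = 1, 2, …).
For term 7, n = 7, so the run lengths are 28, 16, 15.

77777777777777777777777777770000000000000000888888888888888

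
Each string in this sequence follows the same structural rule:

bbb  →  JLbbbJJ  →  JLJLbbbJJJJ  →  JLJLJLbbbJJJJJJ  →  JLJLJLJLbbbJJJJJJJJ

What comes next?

Each term wraps the previous one in JL on the left and JJ on the right.
Applying this once more to JLJLJLJLbbbJJJJJJJJ:

JLJLJLJLJLbbbJJJJJJJJJJ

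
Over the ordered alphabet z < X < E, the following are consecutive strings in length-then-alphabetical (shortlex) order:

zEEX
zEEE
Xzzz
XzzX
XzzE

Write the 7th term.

XzXX

Continuing the enumeration 2 steps past XzzE: XzzE → XzXz → (answer).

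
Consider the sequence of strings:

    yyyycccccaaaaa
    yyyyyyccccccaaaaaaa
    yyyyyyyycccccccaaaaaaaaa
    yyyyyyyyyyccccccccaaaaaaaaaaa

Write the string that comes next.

yyyyyyyyyyyycccccccccaaaaaaaaaaaaa

Term n consists of 2n y's, followed by n+3 c's, followed by 2n+1 a's, where the shown terms are n = 2, 3, 4, 5.
For the next term, n = 6, so the run lengths are 12, 9, 13.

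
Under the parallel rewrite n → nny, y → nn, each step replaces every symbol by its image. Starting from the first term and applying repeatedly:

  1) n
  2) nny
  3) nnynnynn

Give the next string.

nnynnynnnnynnynnnnynny

Rewriting each symbol of nnynnynn: n→nny, n→nny, y→nn, n→nny, n→nny, y→nn, n→nny, n→nny, which concatenates to nny nny nn nny nny nn nny nny.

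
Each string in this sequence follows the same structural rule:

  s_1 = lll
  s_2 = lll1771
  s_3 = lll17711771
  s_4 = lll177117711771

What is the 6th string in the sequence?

Each term is the previous one with 1771 appended.
From lll177117711771, 2 further steps: lll177117711771 → lll1771177117711771 → (answer).

lll17711771177117711771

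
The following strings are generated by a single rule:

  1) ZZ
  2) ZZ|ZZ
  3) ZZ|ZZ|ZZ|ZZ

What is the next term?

Every step duplicates the string with '|' between the halves.
Doubling ZZ|ZZ|ZZ|ZZ with '|' between the halves:

ZZ|ZZ|ZZ|ZZ|ZZ|ZZ|ZZ|ZZ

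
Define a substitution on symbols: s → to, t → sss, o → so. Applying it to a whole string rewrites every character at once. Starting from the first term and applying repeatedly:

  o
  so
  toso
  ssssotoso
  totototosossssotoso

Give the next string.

ssssossssossssossssotosototototosossssotoso

φ(totototosossssotoso) expands symbol-by-symbol to sss so sss so sss so sss so to so to to to to so sss so to so; joining the 19 pieces gives the next term.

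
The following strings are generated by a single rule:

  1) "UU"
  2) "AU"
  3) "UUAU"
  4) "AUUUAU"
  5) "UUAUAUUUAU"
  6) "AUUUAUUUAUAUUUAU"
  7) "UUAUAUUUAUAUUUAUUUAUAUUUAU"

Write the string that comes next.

Each term (from the third on) is the two preceding terms concatenated in order: term 3 = UU·AU = UUAU.
Continuing: AUUUAUUUAUAUUUAU · UUAUAUUUAUAUUUAUUUAUAUUUAU gives term 8.

AUUUAUUUAUAUUUAUUUAUAUUUAUAUUUAUUUAUAUUUAU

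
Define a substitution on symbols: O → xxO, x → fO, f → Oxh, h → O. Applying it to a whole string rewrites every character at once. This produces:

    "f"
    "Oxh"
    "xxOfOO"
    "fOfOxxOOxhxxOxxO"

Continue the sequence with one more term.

φ(fOfOxxOOxhxxOxxO) expands symbol-by-symbol to Oxh xxO Oxh xxO fO fO xxO xxO fO O fO fO xxO fO fO xxO; joining the 16 pieces gives the next term.

OxhxxOOxhxxOfOfOxxOxxOfOOfOfOxxOfOfOxxO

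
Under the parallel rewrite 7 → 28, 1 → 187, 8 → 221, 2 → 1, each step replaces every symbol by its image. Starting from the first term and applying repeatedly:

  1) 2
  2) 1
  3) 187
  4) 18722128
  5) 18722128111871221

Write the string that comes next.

187221281118712211871871872212818711187

φ(18722128111871221) expands symbol-by-symbol to 187 221 28 1 1 187 1 221 187 187 187 221 28 187 1 1 187; joining the 17 pieces gives the next term.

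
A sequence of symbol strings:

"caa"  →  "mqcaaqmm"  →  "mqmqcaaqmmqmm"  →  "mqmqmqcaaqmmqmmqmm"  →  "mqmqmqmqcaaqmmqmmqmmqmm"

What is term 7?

mqmqmqmqmqmqcaaqmmqmmqmmqmmqmmqmm

Each term wraps the previous one in mq on the left and qmm on the right.
From mqmqmqmqcaaqmmqmmqmmqmm, 2 further steps: mqmqmqmqcaaqmmqmmqmmqmm → mqmqmqmqmqcaaqmmqmmqmmqmmqmm → (answer).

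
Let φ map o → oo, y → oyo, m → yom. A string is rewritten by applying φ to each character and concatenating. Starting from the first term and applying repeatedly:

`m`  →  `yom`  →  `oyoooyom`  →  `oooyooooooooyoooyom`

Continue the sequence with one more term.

Rewriting the 19 symbols of oooyooooooooyoooyom one by one yields oo oo oo oyo oo oo oo oo oo oo oo oo oyo oo oo oo oyo oo yom; concatenated:

oooooooyooooooooooooooooooyooooooooyoooyom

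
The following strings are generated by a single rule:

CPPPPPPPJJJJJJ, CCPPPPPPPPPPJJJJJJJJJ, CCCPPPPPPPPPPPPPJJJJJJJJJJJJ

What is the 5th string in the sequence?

CCCCCPPPPPPPPPPPPPPPPPPPJJJJJJJJJJJJJJJJJJ

Each string has the form C^{n-1} P^{3n+1} J^{3n}, where the shown terms are n = 2, 3, 4.
Setting n = 6 gives 5, 19, 18 characters in each block.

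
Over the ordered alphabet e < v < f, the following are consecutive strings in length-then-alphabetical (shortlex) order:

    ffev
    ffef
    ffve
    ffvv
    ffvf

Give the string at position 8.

Advancing 3 positions from ffvf through ffvf → fffe → fffv reaches term 8.

ffff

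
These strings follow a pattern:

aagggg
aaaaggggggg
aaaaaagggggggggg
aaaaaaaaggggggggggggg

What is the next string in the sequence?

aaaaaaaaaagggggggggggggggg

Reading off run lengths: a runs 2, 4, 6, 8; g runs 4, 7, 10, 13 — each is linear in n (n = 1, 2, …).
For the next term, n = 5, so the run lengths are 10, 16.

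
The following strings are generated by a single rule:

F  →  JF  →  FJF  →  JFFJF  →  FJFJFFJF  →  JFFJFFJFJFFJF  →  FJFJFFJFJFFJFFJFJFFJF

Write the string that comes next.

JFFJFFJFJFFJFFJFJFFJFJFFJFFJFJFFJF

From term 3 onward, concatenate the second-to-last term with the last: F·JF = FJF, JF·FJF = JFFJF, …
The next term joins JFFJFFJFJFFJF and FJFJFFJFJFFJFFJFJFFJF.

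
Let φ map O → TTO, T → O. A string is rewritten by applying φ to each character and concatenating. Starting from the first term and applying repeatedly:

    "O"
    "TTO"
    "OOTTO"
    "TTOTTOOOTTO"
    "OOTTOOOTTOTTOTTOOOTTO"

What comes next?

Rewriting the 21 symbols of OOTTOOOTTOTTOTTOOOTTO one by one yields TTO TTO O O TTO TTO TTO O O TTO O O TTO O O TTO TTO TTO O O TTO; concatenated:

TTOTTOOOTTOTTOTTOOOTTOOOTTOOOTTOTTOTTOOOTTO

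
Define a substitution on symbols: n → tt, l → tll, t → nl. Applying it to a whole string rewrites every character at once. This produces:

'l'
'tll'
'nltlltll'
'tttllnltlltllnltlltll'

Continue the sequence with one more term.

Applying the rule to each of the 21 symbols of tttllnltlltllnltlltll gives the pieces nl nl nl tll tll tt tll nl tll tll nl tll tll tt tll nl tll tll nl tll tll, which concatenate to the answer.

nlnlnltlltlltttllnltlltllnltlltlltttllnltlltllnltlltll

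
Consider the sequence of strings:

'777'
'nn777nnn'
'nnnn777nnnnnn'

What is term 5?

Each term wraps the previous one in nn on the left and nnn on the right.
From nnnn777nnnnnn, 2 further steps: nnnn777nnnnnn → nnnnnn777nnnnnnnnn → (answer).

nnnnnnnn777nnnnnnnnnnnn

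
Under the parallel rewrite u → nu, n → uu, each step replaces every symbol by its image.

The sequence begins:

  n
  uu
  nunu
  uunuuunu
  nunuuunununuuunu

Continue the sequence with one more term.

φ(nunuuunununuuunu) expands symbol-by-symbol to uu nu uu nu nu nu uu nu uu nu uu nu nu nu uu nu; joining the 16 pieces gives the next term.

uunuuunununuuunuuunuuunununuuunu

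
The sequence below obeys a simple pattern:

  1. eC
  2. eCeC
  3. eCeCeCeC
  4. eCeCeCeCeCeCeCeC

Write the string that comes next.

eCeCeCeCeCeCeCeCeCeCeCeCeCeCeCeC

Each string is two copies of the previous one concatenated.
So the next term is two copies of eCeCeCeCeCeCeCeC.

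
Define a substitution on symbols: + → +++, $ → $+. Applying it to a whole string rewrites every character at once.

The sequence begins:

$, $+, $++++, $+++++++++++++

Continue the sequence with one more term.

Rewriting the 14 symbols of $+++++++++++++ one by one yields $+ +++ +++ +++ +++ +++ +++ +++ +++ +++ +++ +++ +++ +++; concatenated:

$++++++++++++++++++++++++++++++++++++++++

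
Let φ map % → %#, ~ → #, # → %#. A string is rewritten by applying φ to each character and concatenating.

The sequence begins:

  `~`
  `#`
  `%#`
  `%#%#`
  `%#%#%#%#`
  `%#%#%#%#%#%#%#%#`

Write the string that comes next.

Applying the rule to each of the 16 symbols of %#%#%#%#%#%#%#%# gives the pieces %# %# %# %# %# %# %# %# %# %# %# %# %# %# %# %#, which concatenate to the answer.

%#%#%#%#%#%#%#%#%#%#%#%#%#%#%#%#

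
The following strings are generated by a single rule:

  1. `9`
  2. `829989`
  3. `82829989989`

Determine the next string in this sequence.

8282829989989989

Each term wraps the previous one in 82 on the left and 989 on the right.
So the next term is 82·82829989989·989.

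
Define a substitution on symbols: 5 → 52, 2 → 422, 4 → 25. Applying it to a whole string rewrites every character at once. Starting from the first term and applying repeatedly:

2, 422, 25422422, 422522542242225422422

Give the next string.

2542242252422422522542242225422422422522542242225422422

φ(422522542242225422422) expands symbol-by-symbol to 25 422 422 52 422 422 52 25 422 422 25 422 422 422 52 25 422 422 25 422 422; joining the 21 pieces gives the next term.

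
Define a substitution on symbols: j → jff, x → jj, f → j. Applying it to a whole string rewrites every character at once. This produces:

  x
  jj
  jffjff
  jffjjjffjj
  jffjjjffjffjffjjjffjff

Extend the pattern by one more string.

jffjjjffjffjffjjjffjjjffjjjffjffjffjjjffjj

φ(jffjjjffjffjffjjjffjff) expands symbol-by-symbol to jff j j jff jff jff j j jff j j jff j j jff jff jff j j jff j j; joining the 22 pieces gives the next term.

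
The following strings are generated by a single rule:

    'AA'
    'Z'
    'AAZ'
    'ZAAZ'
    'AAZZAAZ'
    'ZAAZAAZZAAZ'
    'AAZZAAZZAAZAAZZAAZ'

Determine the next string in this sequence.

This is a Fibonacci-style word recurrence s(k) = s(k−2)·s(k−1): e.g. AA·Z = AAZ.
Continuing: ZAAZAAZZAAZ · AAZZAAZZAAZAAZZAAZ gives term 8.

ZAAZAAZZAAZAAZZAAZZAAZAAZZAAZ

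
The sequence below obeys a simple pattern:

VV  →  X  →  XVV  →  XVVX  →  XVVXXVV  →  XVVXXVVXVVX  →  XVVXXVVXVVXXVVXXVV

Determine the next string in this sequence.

This is a Fibonacci-style word recurrence s(k) = s(k−1)·s(k−2): e.g. X·VV = XVV.
The next term joins XVVXXVVXVVXXVVXXVV and XVVXXVVXVVX.

XVVXXVVXVVXXVVXXVVXVVXXVVXVVX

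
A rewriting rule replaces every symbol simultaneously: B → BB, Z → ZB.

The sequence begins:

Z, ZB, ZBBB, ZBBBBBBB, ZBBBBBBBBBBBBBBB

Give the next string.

ZBBBBBBBBBBBBBBBBBBBBBBBBBBBBBBB

φ(ZBBBBBBBBBBBBBBB) expands symbol-by-symbol to ZB BB BB BB BB BB BB BB BB BB BB BB BB BB BB BB; joining the 16 pieces gives the next term.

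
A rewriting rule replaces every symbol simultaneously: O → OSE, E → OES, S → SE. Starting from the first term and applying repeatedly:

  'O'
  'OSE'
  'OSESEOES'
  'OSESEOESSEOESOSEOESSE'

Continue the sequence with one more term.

Applying the rule to each of the 21 symbols of OSESEOESSEOESOSEOESSE gives the pieces OSE SE OES SE OES OSE OES SE SE OES OSE OES SE OSE SE OES OSE OES SE SE OES, which concatenate to the answer.

OSESEOESSEOESOSEOESSESEOESOSEOESSEOSESEOESOSEOESSESEOES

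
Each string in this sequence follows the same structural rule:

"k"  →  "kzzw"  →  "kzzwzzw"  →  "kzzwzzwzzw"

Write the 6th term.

Every step adds zzw to the end: s(k+1) = s(k)·zzw.
From kzzwzzwzzw, 2 further steps: kzzwzzwzzw → kzzwzzwzzwzzw → (answer).

kzzwzzwzzwzzwzzw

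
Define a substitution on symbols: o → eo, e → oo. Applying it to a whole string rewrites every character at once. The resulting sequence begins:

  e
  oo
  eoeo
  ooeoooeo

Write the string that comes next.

Expanding ooeoooeo: o→eo, o→eo, e→oo, o→eo, o→eo, o→eo, e→oo, o→eo. Concatenated: eo eo oo eo eo eo oo eo.

eoeoooeoeoeoooeo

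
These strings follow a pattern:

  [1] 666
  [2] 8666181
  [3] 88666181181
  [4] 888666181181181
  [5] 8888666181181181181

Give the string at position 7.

888888666181181181181181181

Every step adds 8 to the front and 181 to the end of the previous string.
From 8888666181181181181, 2 further steps: 8888666181181181181 → 88888666181181181181181 → (answer).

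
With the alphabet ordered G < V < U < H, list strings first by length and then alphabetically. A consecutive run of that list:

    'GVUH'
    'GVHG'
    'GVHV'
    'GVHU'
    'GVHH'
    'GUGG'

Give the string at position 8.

GUGU

Advancing 2 positions from GUGG through GUGG → GUGV reaches term 8.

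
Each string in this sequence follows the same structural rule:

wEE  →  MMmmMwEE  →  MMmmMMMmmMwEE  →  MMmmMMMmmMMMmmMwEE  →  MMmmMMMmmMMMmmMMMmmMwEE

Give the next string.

MMmmMMMmmMMMmmMMMmmMMMmmMwEE

Each term is the previous one with MMmmM prepended.
One more step from MMmmMMMmmMMMmmMMMmmMwEE gives the answer.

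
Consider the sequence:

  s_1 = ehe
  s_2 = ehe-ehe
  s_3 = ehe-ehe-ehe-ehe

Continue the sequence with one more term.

s(k+1) = s(k)·-·s(k) — each term doubles the last with '-' between the halves.
So the next term is two copies of ehe-ehe-ehe-ehe with '-' between the halves.

ehe-ehe-ehe-ehe-ehe-ehe-ehe-ehe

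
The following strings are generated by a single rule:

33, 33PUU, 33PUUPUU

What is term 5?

33PUUPUUPUUPUU

Every step adds PUU to the end: s(k+1) = s(k)·PUU.
From 33PUUPUU, 2 further steps: 33PUUPUU → 33PUUPUUPUU → (answer).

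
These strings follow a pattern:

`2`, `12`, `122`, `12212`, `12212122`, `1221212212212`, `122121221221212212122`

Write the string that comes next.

From term 3 onward, concatenate the last term with the second-to-last: 12·2 = 122, 122·12 = 12212, …
The next term joins 122121221221212212122 and 1221212212212.

1221212212212122121221221212212212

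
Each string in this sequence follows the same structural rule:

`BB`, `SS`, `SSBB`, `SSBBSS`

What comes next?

SSBBSSSSBB

This is a Fibonacci-style word recurrence s(k) = s(k−1)·s(k−2): e.g. SS·BB = SSBB.
The next term joins SSBBSS and SSBB.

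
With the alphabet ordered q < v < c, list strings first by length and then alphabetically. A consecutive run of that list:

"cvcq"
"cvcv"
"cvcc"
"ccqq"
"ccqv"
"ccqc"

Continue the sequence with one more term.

ccvq

Treat ccqc as a base-3 numeral over the given alphabet and add one, carrying through any trailing c's.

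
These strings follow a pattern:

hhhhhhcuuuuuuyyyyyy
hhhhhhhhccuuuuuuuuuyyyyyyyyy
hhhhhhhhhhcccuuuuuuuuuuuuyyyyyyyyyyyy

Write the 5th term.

Reading off run lengths: h runs 6, 8, 10; c runs 1, 2, 3; u runs 6, 9, 12; y runs 6, 9, 12 — each is linear in n, where the shown terms are n = 2, 3, 4.
Setting n = 6 gives 14, 5, 18, 18 characters in each block.

hhhhhhhhhhhhhhcccccuuuuuuuuuuuuuuuuuuyyyyyyyyyyyyyyyyyy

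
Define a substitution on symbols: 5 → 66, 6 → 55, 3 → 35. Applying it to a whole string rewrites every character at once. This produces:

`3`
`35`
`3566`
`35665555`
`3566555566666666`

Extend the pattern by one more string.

35665555666666665555555555555555

Replace each of the 16 characters of 3566555566666666 in place — 35 66 55 55 66 66 66 66 55 55 55 55 55 55 55 55 — and concatenate.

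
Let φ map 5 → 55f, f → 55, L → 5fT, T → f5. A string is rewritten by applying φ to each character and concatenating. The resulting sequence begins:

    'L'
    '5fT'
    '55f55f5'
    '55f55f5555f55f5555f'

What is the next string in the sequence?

Rewriting the 19 symbols of 55f55f5555f55f5555f one by one yields 55f 55f 55 55f 55f 55 55f 55f 55f 55f 55 55f 55f 55 55f 55f 55f 55f 55; concatenated:

55f55f5555f55f5555f55f55f55f5555f55f5555f55f55f55f55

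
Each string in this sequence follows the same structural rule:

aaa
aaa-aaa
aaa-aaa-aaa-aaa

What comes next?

Every step duplicates the string with '-' between the halves.
Doubling aaa-aaa-aaa-aaa with '-' between the halves:

aaa-aaa-aaa-aaa-aaa-aaa-aaa-aaa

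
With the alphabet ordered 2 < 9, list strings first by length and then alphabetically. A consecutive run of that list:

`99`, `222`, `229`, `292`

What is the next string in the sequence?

Find the rightmost character of 292 below 9, bump it to the next letter, and reset everything to its right to 2.

299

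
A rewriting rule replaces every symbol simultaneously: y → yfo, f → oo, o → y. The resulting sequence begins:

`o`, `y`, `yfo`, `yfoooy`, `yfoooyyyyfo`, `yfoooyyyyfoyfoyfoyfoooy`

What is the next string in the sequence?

φ(yfoooyyyyfoyfoyfoyfoooy) expands symbol-by-symbol to yfo oo y y y yfo yfo yfo yfo oo y yfo oo y yfo oo y yfo oo y y y yfo; joining the 23 pieces gives the next term.

yfoooyyyyfoyfoyfoyfoooyyfoooyyfoooyyfoooyyyyfo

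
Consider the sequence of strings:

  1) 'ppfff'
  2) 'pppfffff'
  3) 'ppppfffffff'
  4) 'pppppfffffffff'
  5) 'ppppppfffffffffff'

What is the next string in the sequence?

Each string has the form p^{n+1} f^{2n+1} (n = 1, 2, …).
At n = 6 the blocks have lengths 7, 13.

pppppppfffffffffffff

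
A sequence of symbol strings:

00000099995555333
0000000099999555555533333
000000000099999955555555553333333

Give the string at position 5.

0000000000000099999999555555555555555533333333333

The n-th term is 2n+2 0's then n+2 9's then 3n-2 5's then 2n-1 3's, where the shown terms are n = 2, 3, 4.
For term 5, n = 6, so the run lengths are 14, 8, 16, 11.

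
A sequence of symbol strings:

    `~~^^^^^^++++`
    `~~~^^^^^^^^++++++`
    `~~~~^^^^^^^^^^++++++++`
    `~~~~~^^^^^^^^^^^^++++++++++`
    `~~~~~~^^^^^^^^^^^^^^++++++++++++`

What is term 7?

~~~~~~~~^^^^^^^^^^^^^^^^^^++++++++++++++++

Each string has the form ~^{n-1} ^^{2n} +^{2n-2}, where the shown terms are n = 3, 4, 5, 6, 7.
For term 7, n = 9, so the run lengths are 8, 18, 16.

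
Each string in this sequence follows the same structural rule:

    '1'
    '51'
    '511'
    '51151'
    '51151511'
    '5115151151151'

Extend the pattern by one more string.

511515115115151151511

This is a Fibonacci-style word recurrence s(k) = s(k−1)·s(k−2): e.g. 51·1 = 511.
Continuing: 5115151151151 · 51151511 gives term 7.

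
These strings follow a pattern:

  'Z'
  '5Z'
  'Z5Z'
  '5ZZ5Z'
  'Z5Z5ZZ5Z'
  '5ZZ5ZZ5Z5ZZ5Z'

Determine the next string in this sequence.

Z5Z5ZZ5Z5ZZ5ZZ5Z5ZZ5Z

From term 3 onward, concatenate the second-to-last term with the last: Z·5Z = Z5Z, 5Z·Z5Z = 5ZZ5Z, …
Continuing: Z5Z5ZZ5Z · 5ZZ5ZZ5Z5ZZ5Z gives term 7.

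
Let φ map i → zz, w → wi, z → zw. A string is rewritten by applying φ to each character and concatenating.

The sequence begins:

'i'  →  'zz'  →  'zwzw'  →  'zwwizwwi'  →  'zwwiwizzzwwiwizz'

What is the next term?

Replace each of the 16 characters of zwwiwizzzwwiwizz in place — zw wi wi zz wi zz zw zw zw wi wi zz wi zz zw zw — and concatenate.

zwwiwizzwizzzwzwzwwiwizzwizzzwzw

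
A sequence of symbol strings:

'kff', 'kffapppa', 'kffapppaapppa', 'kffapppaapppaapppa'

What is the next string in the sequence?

Every step adds apppa to the end: s(k+1) = s(k)·apppa.
Applying this once more to kffapppaapppaapppa:

kffapppaapppaapppaapppa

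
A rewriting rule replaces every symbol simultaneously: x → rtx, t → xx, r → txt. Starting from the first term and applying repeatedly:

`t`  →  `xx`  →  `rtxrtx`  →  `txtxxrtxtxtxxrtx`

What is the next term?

xxrtxxxrtxrtxtxtxxrtxxxrtxxxrtxrtxtxtxxrtx

Replace each of the 16 characters of txtxxrtxtxtxxrtx in place — xx rtx xx rtx rtx txt xx rtx xx rtx xx rtx rtx txt xx rtx — and concatenate.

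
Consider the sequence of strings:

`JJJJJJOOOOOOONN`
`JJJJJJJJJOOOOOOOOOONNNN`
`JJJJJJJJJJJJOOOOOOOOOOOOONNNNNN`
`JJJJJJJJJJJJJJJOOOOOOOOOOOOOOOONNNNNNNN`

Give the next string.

Reading off run lengths: J runs 6, 9, 12, 15; O runs 7, 10, 13, 16; N runs 2, 4, 6, 8 — each is linear in n, where the shown terms are n = 2, 3, 4, 5.
Setting n = 6 gives 18, 19, 10 characters in each block.

JJJJJJJJJJJJJJJJJJOOOOOOOOOOOOOOOOOOONNNNNNNNNN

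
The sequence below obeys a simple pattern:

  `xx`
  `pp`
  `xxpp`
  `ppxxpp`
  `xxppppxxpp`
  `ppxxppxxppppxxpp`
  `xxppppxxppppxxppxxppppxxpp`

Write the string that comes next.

ppxxppxxppppxxppxxppppxxppppxxppxxppppxxpp

Each term (from the third on) is the two preceding terms concatenated in order: term 3 = xx·pp = xxpp.
Continuing: ppxxppxxppppxxpp · xxppppxxppppxxppxxppppxxpp gives term 8.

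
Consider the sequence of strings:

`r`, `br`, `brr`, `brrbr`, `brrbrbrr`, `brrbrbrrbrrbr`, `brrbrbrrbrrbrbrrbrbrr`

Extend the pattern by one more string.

brrbrbrrbrrbrbrrbrbrrbrrbrbrrbrrbr

Each term (from the third on) is the previous term followed by the one before it: term 3 = br·r = brr.
The next term joins brrbrbrrbrrbrbrrbrbrr and brrbrbrrbrrbr.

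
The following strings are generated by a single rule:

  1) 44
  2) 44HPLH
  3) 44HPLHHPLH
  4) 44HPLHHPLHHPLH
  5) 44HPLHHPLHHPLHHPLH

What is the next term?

Every step adds HPLH to the end: s(k+1) = s(k)·HPLH.
So the next term is 44HPLHHPLHHPLHHPLH·HPLH.

44HPLHHPLHHPLHHPLHHPLH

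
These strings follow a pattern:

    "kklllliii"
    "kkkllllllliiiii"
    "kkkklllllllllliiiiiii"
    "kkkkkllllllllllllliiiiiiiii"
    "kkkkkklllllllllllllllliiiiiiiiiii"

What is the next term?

The n-th term is n+1 k's then 3n+1 l's then 2n+1 i's (n = 1, 2, …).
At n = 6 the blocks have lengths 7, 19, 13.

kkkkkkkllllllllllllllllllliiiiiiiiiiiii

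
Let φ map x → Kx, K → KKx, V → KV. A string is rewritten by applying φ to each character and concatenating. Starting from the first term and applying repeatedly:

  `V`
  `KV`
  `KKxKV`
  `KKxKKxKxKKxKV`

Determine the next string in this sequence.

Applying the rule to each of the 13 symbols of KKxKKxKxKKxKV gives the pieces KKx KKx Kx KKx KKx Kx KKx Kx KKx KKx Kx KKx KV, which concatenate to the answer.

KKxKKxKxKKxKKxKxKKxKxKKxKKxKxKKxKV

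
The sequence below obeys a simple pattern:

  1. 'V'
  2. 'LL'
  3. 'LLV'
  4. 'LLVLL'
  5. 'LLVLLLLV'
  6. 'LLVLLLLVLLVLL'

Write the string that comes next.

This is a Fibonacci-style word recurrence s(k) = s(k−1)·s(k−2): e.g. LL·V = LLV.
So term 7 is LLVLLLLVLLVLL·LLVLLLLV.

LLVLLLLVLLVLLLLVLLLLV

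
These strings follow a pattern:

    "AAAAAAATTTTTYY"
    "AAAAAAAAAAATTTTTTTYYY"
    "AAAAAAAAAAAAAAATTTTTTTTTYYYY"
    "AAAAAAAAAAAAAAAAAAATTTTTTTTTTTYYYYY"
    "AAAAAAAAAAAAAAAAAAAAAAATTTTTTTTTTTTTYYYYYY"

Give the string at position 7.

Reading off run lengths: A runs 7, 11, 15, 19, 23; T runs 5, 7, 9, 11, 13; Y runs 2, 3, 4, 5, 6 — each is linear in n, where the shown terms are n = 2, 3, 4, 5, 6.
At n = 8 the blocks have lengths 31, 17, 8.

AAAAAAAAAAAAAAAAAAAAAAAAAAAAAAATTTTTTTTTTTTTTTTTYYYYYYYY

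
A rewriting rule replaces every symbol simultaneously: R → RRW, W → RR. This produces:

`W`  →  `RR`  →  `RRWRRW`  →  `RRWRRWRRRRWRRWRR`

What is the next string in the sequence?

Rewriting the 16 symbols of RRWRRWRRRRWRRWRR one by one yields RRW RRW RR RRW RRW RR RRW RRW RRW RRW RR RRW RRW RR RRW RRW; concatenated:

RRWRRWRRRRWRRWRRRRWRRWRRWRRWRRRRWRRWRRRRWRRW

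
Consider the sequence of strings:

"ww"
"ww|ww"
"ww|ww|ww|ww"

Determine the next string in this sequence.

Every step duplicates the string with '|' between the halves.
So the next term is two copies of ww|ww|ww|ww with '|' between the halves.

ww|ww|ww|ww|ww|ww|ww|ww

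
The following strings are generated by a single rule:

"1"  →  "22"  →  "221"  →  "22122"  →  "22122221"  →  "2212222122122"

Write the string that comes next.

221222212212222122221

Each term (from the third on) is the previous term followed by the one before it: term 3 = 22·1 = 221.
The next term joins 2212222122122 and 22122221.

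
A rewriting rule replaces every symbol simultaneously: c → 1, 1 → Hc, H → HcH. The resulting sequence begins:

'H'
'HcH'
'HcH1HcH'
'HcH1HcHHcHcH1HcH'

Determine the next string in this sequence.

φ(HcH1HcHHcHcH1HcH) expands symbol-by-symbol to HcH 1 HcH Hc HcH 1 HcH HcH 1 HcH 1 HcH Hc HcH 1 HcH; joining the 16 pieces gives the next term.

HcH1HcHHcHcH1HcHHcH1HcH1HcHHcHcH1HcH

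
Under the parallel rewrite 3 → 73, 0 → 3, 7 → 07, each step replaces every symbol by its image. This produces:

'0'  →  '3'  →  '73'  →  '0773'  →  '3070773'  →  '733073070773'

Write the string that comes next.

Rewriting each symbol of 733073070773: 7→07, 3→73, 3→73, 0→3, 7→07, 3→73, 0→3, 7→07, 0→3, 7→07, 7→07, 3→73, which concatenates to 07 73 73 3 07 73 3 07 3 07 07 73.

077373307733073070773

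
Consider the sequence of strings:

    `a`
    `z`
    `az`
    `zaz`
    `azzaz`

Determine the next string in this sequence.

zazazzaz

Each term (from the third on) is the two preceding terms concatenated in order: term 3 = a·z = az.
The next term joins zaz and azzaz.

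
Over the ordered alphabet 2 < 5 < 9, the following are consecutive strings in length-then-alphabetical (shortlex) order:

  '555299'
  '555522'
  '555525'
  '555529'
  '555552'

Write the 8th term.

Continuing the enumeration 3 steps past 555552: 555552 → 555555 → 555559 → (answer).

555592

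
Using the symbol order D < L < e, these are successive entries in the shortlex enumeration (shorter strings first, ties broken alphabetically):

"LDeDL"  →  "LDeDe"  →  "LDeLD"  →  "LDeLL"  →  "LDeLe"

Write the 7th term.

Advancing 2 positions from LDeLe through LDeLe → LDeeD reaches term 7.

LDeeL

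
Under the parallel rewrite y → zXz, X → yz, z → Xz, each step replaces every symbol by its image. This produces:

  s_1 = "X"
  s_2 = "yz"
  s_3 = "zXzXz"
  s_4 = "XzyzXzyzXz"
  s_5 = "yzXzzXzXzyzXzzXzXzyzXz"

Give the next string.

zXzXzyzXzXzyzXzyzXzzXzXzyzXzXzyzXzyzXzzXzXzyzXz

Applying the rule to each of the 22 symbols of yzXzzXzXzyzXzzXzXzyzXz gives the pieces zXz Xz yz Xz Xz yz Xz yz Xz zXz Xz yz Xz Xz yz Xz yz Xz zXz Xz yz Xz, which concatenate to the answer.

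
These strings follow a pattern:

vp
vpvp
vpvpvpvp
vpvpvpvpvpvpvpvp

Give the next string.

Every step duplicates the string.
So the next term is two copies of vpvpvpvpvpvpvpvp.

vpvpvpvpvpvpvpvpvpvpvpvpvpvpvpvp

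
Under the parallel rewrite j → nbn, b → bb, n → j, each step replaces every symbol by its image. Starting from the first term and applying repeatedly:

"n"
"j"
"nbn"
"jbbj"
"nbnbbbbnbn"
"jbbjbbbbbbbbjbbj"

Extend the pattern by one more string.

nbnbbbbnbnbbbbbbbbbbbbbbbbnbnbbbbnbn

φ(jbbjbbbbbbbbjbbj) expands symbol-by-symbol to nbn bb bb nbn bb bb bb bb bb bb bb bb nbn bb bb nbn; joining the 16 pieces gives the next term.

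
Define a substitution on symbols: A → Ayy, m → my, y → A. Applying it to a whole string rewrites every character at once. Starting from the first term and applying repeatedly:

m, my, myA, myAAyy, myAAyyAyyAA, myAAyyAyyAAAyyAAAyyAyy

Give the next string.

myAAyyAyyAAAyyAAAyyAyyAyyAAAyyAyyAyyAAAyyAA

Applying the rule to each of the 22 symbols of myAAyyAyyAAAyyAAAyyAyy gives the pieces my A Ayy Ayy A A Ayy A A Ayy Ayy Ayy A A Ayy Ayy Ayy A A Ayy A A, which concatenate to the answer.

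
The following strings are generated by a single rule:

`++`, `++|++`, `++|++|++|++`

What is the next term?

s(k+1) = s(k)·|·s(k) — each term doubles the last with '|' between the halves.
Doubling ++|++|++|++ with '|' between the halves:

++|++|++|++|++|++|++|++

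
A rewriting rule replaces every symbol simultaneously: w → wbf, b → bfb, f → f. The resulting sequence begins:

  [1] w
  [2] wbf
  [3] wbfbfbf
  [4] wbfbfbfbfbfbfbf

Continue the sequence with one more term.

Rewriting the 15 symbols of wbfbfbfbfbfbfbf one by one yields wbf bfb f bfb f bfb f bfb f bfb f bfb f bfb f; concatenated:

wbfbfbfbfbfbfbfbfbfbfbfbfbfbfbf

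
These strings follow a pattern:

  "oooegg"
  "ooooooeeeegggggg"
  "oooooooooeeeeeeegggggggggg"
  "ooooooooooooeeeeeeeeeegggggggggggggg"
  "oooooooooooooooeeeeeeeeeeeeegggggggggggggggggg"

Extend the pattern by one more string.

ooooooooooooooooooeeeeeeeeeeeeeeeegggggggggggggggggggggg

Each string has the form o^{3n} e^{3n-2} g^{4n-2} (n = 1, 2, …).
At n = 6 the blocks have lengths 18, 16, 22.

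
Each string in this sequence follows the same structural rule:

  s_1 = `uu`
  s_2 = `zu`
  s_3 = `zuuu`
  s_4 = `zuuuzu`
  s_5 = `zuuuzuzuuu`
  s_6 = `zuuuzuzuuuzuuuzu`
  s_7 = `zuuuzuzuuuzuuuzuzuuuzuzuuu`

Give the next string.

This is a Fibonacci-style word recurrence s(k) = s(k−1)·s(k−2): e.g. zu·uu = zuuu.
So term 8 is zuuuzuzuuuzuuuzuzuuuzuzuuu·zuuuzuzuuuzuuuzu.

zuuuzuzuuuzuuuzuzuuuzuzuuuzuuuzuzuuuzuuuzu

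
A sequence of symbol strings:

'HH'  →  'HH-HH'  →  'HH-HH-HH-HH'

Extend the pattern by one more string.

HH-HH-HH-HH-HH-HH-HH-HH

Each string is two copies of the previous one joined by '-'.
One more doubling of HH-HH-HH-HH gives the answer.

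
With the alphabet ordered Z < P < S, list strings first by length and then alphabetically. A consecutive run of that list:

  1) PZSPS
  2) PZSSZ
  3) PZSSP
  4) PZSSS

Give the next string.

PPZZZ

Treat PZSSS as a base-3 numeral over the given alphabet and add one, carrying through any trailing S's.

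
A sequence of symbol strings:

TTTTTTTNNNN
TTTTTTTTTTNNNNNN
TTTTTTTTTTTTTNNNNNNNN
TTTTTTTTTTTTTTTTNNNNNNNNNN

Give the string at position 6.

Reading off run lengths: T runs 7, 10, 13, 16; N runs 4, 6, 8, 10 — each is linear in n, where the shown terms are n = 2, 3, 4, 5.
Setting n = 7 gives 22, 14 characters in each block.

TTTTTTTTTTTTTTTTTTTTTTNNNNNNNNNNNNNN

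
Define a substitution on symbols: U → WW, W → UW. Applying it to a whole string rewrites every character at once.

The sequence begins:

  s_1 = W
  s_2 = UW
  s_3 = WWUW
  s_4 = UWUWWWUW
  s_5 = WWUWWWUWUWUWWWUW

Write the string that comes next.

Replace each of the 16 characters of WWUWWWUWUWUWWWUW in place — UW UW WW UW UW UW WW UW WW UW WW UW UW UW WW UW — and concatenate.

UWUWWWUWUWUWWWUWWWUWWWUWUWUWWWUW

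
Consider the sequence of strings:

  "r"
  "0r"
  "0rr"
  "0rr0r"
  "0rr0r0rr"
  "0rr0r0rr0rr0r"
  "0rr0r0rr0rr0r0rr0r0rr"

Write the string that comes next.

Each term (from the third on) is the previous term followed by the one before it: term 3 = 0r·r = 0rr.
The next term joins 0rr0r0rr0rr0r0rr0r0rr and 0rr0r0rr0rr0r.

0rr0r0rr0rr0r0rr0r0rr0rr0r0rr0rr0r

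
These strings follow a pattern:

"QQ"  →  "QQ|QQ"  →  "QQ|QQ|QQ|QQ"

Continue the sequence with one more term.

QQ|QQ|QQ|QQ|QQ|QQ|QQ|QQ

s(k+1) = s(k)·|·s(k) — each term doubles the last with '|' between the halves.
One more doubling of QQ|QQ|QQ|QQ gives the answer.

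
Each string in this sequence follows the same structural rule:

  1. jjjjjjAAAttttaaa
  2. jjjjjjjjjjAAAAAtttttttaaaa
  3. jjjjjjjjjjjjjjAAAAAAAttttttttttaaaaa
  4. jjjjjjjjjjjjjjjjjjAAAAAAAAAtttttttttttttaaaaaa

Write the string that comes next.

The n-th term is 4n+2 j's then 2n+1 A's then 3n+1 t's then n+2 a's (n = 1, 2, …).
At n = 5 the blocks have lengths 22, 11, 16, 7.

jjjjjjjjjjjjjjjjjjjjjjAAAAAAAAAAAttttttttttttttttaaaaaaa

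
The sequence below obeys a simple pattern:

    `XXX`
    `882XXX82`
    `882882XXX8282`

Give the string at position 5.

s(k+1) = 882·s(k)·82, so each term gains 882 as a prefix and 82 as a suffix.
From 882882XXX8282, 2 further steps: 882882XXX8282 → 882882882XXX828282 → (answer).

882882882882XXX82828282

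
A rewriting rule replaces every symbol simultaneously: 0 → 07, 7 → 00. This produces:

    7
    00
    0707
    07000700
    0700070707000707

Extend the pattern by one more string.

Replace each of the 16 characters of 0700070707000707 in place — 07 00 07 07 07 00 07 00 07 00 07 07 07 00 07 00 — and concatenate.

07000707070007000700070707000700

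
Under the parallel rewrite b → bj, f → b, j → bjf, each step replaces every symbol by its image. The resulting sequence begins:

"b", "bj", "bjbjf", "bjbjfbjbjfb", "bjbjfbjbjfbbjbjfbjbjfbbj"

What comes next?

Rewriting the 24 symbols of bjbjfbjbjfbbjbjfbjbjfbbj one by one yields bj bjf bj bjf b bj bjf bj bjf b bj bj bjf bj bjf b bj bjf bj bjf b bj bj bjf; concatenated:

bjbjfbjbjfbbjbjfbjbjfbbjbjbjfbjbjfbbjbjfbjbjfbbjbjbjf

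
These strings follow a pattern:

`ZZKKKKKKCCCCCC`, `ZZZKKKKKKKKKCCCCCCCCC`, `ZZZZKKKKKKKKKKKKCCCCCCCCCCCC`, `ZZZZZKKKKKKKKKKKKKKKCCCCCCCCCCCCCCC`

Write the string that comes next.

Reading off run lengths: Z runs 2, 3, 4, 5; K runs 6, 9, 12, 15; C runs 6, 9, 12, 15 — each is linear in n (n = 1, 2, …).
Setting n = 5 gives 6, 18, 18 characters in each block.

ZZZZZZKKKKKKKKKKKKKKKKKKCCCCCCCCCCCCCCCCCC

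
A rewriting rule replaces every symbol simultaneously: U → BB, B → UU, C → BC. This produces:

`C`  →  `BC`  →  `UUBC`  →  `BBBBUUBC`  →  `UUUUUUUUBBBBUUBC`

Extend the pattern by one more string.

φ(UUUUUUUUBBBBUUBC) expands symbol-by-symbol to BB BB BB BB BB BB BB BB UU UU UU UU BB BB UU BC; joining the 16 pieces gives the next term.

BBBBBBBBBBBBBBBBUUUUUUUUBBBBUUBC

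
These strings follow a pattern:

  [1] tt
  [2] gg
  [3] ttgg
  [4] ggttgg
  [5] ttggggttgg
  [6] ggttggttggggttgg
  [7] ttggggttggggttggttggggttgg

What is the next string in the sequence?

From term 3 onward, concatenate the second-to-last term with the last: tt·gg = ttgg, gg·ttgg = ggttgg, …
The next term joins ggttggttggggttgg and ttggggttggggttggttggggttgg.

ggttggttggggttggttggggttggggttggttggggttgg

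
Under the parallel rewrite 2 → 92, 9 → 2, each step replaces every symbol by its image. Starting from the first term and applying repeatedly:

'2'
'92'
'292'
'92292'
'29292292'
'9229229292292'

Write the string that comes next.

Rewriting the 13 symbols of 9229229292292 one by one yields 2 92 92 2 92 92 2 92 2 92 92 2 92; concatenated:

292922929229229292292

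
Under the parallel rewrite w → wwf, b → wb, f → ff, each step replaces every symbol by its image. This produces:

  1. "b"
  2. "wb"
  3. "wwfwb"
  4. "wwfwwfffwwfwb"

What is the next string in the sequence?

wwfwwfffwwfwwfffffffwwfwwfffwwfwb

Applying the rule to each of the 13 symbols of wwfwwfffwwfwb gives the pieces wwf wwf ff wwf wwf ff ff ff wwf wwf ff wwf wb, which concatenate to the answer.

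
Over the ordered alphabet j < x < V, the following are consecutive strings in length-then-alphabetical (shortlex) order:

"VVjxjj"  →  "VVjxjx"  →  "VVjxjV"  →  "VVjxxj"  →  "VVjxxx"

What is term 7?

VVjxVj

Continuing the enumeration 2 steps past VVjxxx: VVjxxx → VVjxxV → (answer).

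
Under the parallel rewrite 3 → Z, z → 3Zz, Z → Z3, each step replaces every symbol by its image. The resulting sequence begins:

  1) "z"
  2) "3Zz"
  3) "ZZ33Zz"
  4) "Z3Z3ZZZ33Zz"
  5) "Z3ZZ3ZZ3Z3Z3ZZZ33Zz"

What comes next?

Applying the rule to each of the 19 symbols of Z3ZZ3ZZ3Z3Z3ZZZ33Zz gives the pieces Z3 Z Z3 Z3 Z Z3 Z3 Z Z3 Z Z3 Z Z3 Z3 Z3 Z Z Z3 3Zz, which concatenate to the answer.

Z3ZZ3Z3ZZ3Z3ZZ3ZZ3ZZ3Z3Z3ZZZ33Zz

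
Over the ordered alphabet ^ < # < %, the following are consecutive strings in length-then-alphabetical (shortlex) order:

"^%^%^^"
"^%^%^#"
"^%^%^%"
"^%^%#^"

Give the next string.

The successor of ^%^%#^ increments the rightmost position that isn't already % and resets every position after it to ^.

^%^%##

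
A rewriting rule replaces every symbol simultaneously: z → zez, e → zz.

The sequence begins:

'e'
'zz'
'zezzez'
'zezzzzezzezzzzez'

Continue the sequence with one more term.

zezzzzezzezzezzezzzzezzezzzzezzezzezzezzzzez

Replace each of the 16 characters of zezzzzezzezzzzez in place — zez zz zez zez zez zez zz zez zez zz zez zez zez zez zz zez — and concatenate.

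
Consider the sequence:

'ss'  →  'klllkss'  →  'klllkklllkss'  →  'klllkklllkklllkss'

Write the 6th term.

Each term is the previous one with klllk prepended.
From klllkklllkklllkss, 2 further steps: klllkklllkklllkss → klllkklllkklllkklllkss → (answer).

klllkklllkklllkklllkklllkss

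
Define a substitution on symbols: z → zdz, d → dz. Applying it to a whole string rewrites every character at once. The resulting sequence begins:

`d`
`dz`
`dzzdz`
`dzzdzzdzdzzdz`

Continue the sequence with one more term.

dzzdzzdzdzzdzzdzdzzdzdzzdzzdzdzzdz

φ(dzzdzzdzdzzdz) expands symbol-by-symbol to dz zdz zdz dz zdz zdz dz zdz dz zdz zdz dz zdz; joining the 13 pieces gives the next term.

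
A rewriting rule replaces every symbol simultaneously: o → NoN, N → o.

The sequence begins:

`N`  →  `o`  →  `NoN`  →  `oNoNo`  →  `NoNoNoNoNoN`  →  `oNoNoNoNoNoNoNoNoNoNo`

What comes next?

Rewriting the 21 symbols of oNoNoNoNoNoNoNoNoNoNo one by one yields NoN o NoN o NoN o NoN o NoN o NoN o NoN o NoN o NoN o NoN o NoN; concatenated:

NoNoNoNoNoNoNoNoNoNoNoNoNoNoNoNoNoNoNoNoNoN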